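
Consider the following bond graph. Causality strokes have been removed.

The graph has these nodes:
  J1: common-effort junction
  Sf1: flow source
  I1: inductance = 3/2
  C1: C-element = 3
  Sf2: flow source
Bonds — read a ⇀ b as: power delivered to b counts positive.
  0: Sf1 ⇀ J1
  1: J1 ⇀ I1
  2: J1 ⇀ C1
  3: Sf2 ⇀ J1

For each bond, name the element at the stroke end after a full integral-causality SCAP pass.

b0 →Sf1  (Sf1 fixes flow; stroke at Sf1)
b3 →Sf2  (Sf2 fixes flow; stroke at Sf2)
b1 →I1  (I1: I, integral causality)
b2 →J1  (J1 needs exactly one e-in)

#0 |Sf1
#1 |I1
#2 |J1
#3 |Sf2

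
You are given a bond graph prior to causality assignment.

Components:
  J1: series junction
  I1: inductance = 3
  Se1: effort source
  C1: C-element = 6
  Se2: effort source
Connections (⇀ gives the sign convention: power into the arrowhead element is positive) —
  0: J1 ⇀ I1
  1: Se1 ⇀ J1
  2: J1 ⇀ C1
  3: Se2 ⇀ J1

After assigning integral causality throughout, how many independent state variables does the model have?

β1 |J1  (Se1: effort source, stroke at far end)
β3 |J1  (Se2 (Se) sets effort on bond)
β0 |I1  (prefer integral on I1)
β2 |J1  (common-f at J1 fixed by 0)

2  (C1, I1 all integral)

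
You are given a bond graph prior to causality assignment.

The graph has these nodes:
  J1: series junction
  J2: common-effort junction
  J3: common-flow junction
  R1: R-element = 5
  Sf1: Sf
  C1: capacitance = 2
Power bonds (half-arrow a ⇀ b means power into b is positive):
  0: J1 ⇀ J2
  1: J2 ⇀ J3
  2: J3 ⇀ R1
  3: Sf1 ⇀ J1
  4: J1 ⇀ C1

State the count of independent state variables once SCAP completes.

b3 stroke at Sf1  (Sf1 fixes flow; stroke at Sf1)
b0 stroke at J1  (1-jn J1 has f-setter on 3)
b4 stroke at J1  (1-jn J1 has f-setter on 3)
b1 stroke at J2  (J2 needs exactly one e-in)
b2 stroke at J3  (J3 flow already set via bond 1)

1  (C1 all integral)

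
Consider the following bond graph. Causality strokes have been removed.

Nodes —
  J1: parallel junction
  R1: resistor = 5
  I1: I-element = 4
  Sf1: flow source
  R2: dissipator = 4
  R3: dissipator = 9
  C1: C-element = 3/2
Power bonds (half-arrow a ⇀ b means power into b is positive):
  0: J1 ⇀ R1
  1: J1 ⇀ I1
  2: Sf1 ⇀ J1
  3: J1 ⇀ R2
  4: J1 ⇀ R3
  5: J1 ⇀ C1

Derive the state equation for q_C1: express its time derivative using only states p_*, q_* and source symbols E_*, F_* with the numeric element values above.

β2 stroke→Sf1  (source Sf1 imposes f)
β1 stroke→I1  (I1 integral (f out))
β5 stroke→J1  (C1 outputs effort q/C1)
β0 stroke→R1  (common-e at J1 fixed by 5)
β3 stroke→R2  (J1: bond 5 brought effort, rest push out)
β4 stroke→R3  (J1: bond 5 brought effort, rest push out)

dq_C1/dt = F_Sf1 - p_I1/4 - 101*q_C1/270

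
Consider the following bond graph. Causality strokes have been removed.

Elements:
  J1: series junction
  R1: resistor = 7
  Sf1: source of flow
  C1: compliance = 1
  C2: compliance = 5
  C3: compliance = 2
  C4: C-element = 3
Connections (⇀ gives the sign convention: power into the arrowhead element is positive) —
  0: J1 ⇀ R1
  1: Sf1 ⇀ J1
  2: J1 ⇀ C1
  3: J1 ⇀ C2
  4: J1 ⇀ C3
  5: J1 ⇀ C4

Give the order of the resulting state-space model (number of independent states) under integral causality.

4  (C1, C2, C3, C4 all integral)

b1 stroke at Sf1  (Sf1 fixes flow; stroke at Sf1)
b0 stroke at J1  (J1 flow already set via bond 1)
b2 stroke at J1  (1-jn J1 has f-setter on 1)
b3 stroke at J1  (J1 flow already set via bond 1)
b4 stroke at J1  (common-f at J1 fixed by 1)
b5 stroke at J1  (J1: bond 1 brought flow, rest push out)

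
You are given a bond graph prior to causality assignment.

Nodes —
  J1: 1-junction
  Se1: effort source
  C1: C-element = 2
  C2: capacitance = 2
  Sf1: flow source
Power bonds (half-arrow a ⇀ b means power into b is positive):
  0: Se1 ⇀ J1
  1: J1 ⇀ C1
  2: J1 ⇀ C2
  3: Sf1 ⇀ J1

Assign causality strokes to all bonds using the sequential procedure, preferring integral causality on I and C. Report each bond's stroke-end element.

β0 →J1  (Se1 fixes effort; stroke away)
β3 →Sf1  (Sf1 (Sf) sets flow on bond)
β1 →J1  (1-jn J1 has f-setter on 3)
β2 →J1  (common-f at J1 fixed by 3)

#0 stroke at J1
#1 stroke at J1
#2 stroke at J1
#3 stroke at Sf1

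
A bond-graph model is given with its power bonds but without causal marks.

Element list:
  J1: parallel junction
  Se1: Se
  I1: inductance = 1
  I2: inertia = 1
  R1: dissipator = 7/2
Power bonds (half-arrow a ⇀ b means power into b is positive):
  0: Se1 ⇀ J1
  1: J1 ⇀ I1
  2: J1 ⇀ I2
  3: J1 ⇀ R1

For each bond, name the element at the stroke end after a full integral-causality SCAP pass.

#0 →J1
#1 →I1
#2 →I2
#3 →R1

#0 |J1  (Se1: effort source, stroke at far end)
#1 |I1  (J1 effort already set via bond 0)
#2 |I2  (J1: bond 0 brought effort, rest push out)
#3 |R1  (J1: bond 0 brought effort, rest push out)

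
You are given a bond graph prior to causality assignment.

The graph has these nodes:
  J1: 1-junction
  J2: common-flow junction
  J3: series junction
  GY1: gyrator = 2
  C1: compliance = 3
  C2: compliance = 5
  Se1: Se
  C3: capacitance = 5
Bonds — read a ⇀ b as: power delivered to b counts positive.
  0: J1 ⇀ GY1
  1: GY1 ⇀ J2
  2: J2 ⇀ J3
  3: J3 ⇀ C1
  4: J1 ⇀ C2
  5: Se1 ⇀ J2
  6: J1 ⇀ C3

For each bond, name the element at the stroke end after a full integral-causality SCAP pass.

b0 stroke→GY1
b1 stroke→GY1
b2 stroke→J2
b3 stroke→J3
b4 stroke→J1
b5 stroke→J2
b6 stroke→J1

β5 stroke→J2  (Se1: effort source, stroke at far end)
β3 stroke→J3  (C1: C, integral causality)
β2 stroke→J2  (J3 needs exactly one f-in)
β1 stroke→GY1  (closing 1-jn rule on J2)
β0 stroke→GY1  (GY1 both-in/both-out from 1)
β4 stroke→J1  (J1: bond 0 brought flow, rest push out)
β6 stroke→J1  (common-f at J1 fixed by 0)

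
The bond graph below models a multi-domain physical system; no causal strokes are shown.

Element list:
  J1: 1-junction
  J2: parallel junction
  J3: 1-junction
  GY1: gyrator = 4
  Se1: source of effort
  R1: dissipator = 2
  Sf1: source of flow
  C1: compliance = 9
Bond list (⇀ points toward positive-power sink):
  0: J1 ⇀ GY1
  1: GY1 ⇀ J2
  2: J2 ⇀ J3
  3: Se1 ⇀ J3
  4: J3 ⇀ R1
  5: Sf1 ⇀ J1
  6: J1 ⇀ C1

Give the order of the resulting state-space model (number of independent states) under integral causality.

1  (C1 all integral)

β3 |J3  (source Se1 imposes e)
β5 |Sf1  (source Sf1 imposes f)
β0 |J1  (common-f at J1 fixed by 5)
β6 |J1  (J1 flow already set via bond 5)
β1 |J2  (GY GY1: same side as bond 0)
β2 |J3  (0-jn J2 has e-setter on 1)
β4 |R1  (only one flow-in slot at J3)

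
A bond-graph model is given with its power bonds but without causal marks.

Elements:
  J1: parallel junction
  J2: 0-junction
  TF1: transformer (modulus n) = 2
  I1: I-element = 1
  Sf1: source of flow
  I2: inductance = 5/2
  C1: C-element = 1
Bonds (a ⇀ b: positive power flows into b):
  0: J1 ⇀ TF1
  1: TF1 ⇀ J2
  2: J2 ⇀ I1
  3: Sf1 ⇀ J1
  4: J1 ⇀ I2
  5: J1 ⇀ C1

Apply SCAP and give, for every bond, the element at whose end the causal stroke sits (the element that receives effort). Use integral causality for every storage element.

#0 |TF1
#1 |J2
#2 |I1
#3 |Sf1
#4 |I2
#5 |J1

#3 stroke→Sf1  (Sf1 (Sf) sets flow on bond)
#2 stroke→I1  (I1: I, integral causality)
#1 stroke→J2  (J2: last free bond brings effort in)
#0 stroke→TF1  (TF1: transformer flips bond 1)
#4 stroke→I2  (I2 outputs flow p/I2)
#5 stroke→J1  (only one effort-in slot at J1)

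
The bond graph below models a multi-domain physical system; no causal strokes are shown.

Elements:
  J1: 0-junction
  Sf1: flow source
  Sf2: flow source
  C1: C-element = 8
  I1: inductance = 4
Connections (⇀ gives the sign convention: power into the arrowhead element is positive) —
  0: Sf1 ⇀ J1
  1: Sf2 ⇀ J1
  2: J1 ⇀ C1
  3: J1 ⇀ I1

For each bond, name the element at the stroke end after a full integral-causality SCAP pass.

β0 stroke→Sf1
β1 stroke→Sf2
β2 stroke→J1
β3 stroke→I1

β0 stroke at Sf1  (Sf1: flow source, stroke at near end)
β1 stroke at Sf2  (Sf2: flow source, stroke at near end)
β2 stroke at J1  (prefer integral on C1)
β3 stroke at I1  (J1 effort already set via bond 2)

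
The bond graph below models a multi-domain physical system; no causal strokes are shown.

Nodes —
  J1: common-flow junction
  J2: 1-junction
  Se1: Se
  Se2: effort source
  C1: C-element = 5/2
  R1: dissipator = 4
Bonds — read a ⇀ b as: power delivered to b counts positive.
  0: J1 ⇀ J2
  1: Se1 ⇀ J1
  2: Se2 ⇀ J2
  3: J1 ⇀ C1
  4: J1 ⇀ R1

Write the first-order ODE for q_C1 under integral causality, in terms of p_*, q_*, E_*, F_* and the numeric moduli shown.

β1 stroke at J1  (Se1: effort source, stroke at far end)
β2 stroke at J2  (Se2 (Se) sets effort on bond)
β0 stroke at J1  (J2: last free bond brings flow in)
β3 stroke at J1  (C1: C, integral causality)
β4 stroke at R1  (J1 needs exactly one f-in)

dq_C1/dt = E_Se1/4 + E_Se2/4 - q_C1/10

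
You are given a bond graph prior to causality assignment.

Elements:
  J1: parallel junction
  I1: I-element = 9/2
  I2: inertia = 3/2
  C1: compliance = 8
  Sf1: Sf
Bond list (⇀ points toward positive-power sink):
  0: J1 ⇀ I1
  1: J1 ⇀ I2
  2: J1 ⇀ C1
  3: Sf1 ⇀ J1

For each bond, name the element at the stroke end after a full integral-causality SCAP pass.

β0 stroke→I1
β1 stroke→I2
β2 stroke→J1
β3 stroke→Sf1

#3 stroke→Sf1  (Sf1 fixes flow; stroke at Sf1)
#0 stroke→I1  (I1 integral (f out))
#1 stroke→I2  (prefer integral on I2)
#2 stroke→J1  (J1 needs exactly one e-in)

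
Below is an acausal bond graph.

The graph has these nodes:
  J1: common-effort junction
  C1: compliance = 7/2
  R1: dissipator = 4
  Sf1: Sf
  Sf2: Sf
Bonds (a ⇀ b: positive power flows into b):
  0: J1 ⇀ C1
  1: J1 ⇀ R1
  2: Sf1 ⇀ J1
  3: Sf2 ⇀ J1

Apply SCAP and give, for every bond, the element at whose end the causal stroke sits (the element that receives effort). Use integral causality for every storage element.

b0 stroke→J1
b1 stroke→R1
b2 stroke→Sf1
b3 stroke→Sf2

b2 →Sf1  (Sf1 fixes flow; stroke at Sf1)
b3 →Sf2  (Sf2: flow source, stroke at near end)
b0 →J1  (C1: C, integral causality)
b1 →R1  (0-jn J1 has e-setter on 0)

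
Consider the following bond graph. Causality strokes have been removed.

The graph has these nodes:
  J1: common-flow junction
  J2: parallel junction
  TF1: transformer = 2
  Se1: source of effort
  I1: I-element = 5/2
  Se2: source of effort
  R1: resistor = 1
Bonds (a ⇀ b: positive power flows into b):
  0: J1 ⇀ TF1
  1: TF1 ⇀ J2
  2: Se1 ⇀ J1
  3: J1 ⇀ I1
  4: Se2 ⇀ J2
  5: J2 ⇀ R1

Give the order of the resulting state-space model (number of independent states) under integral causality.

1  (I1 all integral)

bond 2 stroke→J1  (Se1 fixes effort; stroke away)
bond 4 stroke→J2  (Se2 fixes effort; stroke away)
bond 1 stroke→TF1  (J2: bond 4 brought effort, rest push out)
bond 5 stroke→R1  (J2 effort already set via bond 4)
bond 0 stroke→J1  (TF TF1: opposite of bond 1)
bond 3 stroke→I1  (closing 1-jn rule on J1)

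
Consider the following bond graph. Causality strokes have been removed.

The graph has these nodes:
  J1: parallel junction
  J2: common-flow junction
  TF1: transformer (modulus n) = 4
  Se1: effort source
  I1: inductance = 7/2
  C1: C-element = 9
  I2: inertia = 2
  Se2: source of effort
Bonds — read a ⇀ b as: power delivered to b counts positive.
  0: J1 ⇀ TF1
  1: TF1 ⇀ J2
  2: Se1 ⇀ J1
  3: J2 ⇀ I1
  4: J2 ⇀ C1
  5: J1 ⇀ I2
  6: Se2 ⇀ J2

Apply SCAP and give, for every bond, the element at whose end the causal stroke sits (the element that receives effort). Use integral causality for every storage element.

bond 2 stroke→J1  (Se1 (Se) sets effort on bond)
bond 6 stroke→J2  (Se2 fixes effort; stroke away)
bond 0 stroke→TF1  (common-e at J1 fixed by 2)
bond 5 stroke→I2  (J1 effort already set via bond 2)
bond 1 stroke→J2  (TF TF1: opposite of bond 0)
bond 3 stroke→I1  (prefer integral on I1)
bond 4 stroke→J2  (1-jn J2 has f-setter on 3)

β0 |TF1
β1 |J2
β2 |J1
β3 |I1
β4 |J2
β5 |I2
β6 |J2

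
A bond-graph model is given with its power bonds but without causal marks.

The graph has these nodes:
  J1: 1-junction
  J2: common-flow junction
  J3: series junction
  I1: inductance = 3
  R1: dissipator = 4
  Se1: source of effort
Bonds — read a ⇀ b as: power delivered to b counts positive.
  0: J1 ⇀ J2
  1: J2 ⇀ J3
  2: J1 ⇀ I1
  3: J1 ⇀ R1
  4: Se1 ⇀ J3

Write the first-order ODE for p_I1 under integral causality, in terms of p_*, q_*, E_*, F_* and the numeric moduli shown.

dp_I1/dt = E_Se1 - 4*p_I1/3

b4 →J3  (Se1 fixes effort; stroke away)
b1 →J2  (closing 1-jn rule on J3)
b0 →J1  (J2: last free bond brings flow in)
b2 →I1  (prefer integral on I1)
b3 →J1  (J1 flow already set via bond 2)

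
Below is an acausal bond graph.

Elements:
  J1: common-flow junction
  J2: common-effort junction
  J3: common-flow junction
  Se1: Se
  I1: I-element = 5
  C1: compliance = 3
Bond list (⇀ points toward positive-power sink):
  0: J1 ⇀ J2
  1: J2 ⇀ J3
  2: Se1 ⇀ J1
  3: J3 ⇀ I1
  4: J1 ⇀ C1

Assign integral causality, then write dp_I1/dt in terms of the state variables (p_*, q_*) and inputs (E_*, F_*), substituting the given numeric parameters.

dp_I1/dt = E_Se1 - q_C1/3

b2 stroke at J1  (Se1 fixes effort; stroke away)
b3 stroke at I1  (prefer integral on I1)
b1 stroke at J3  (J3 flow already set via bond 3)
b0 stroke at J2  (only one effort-in slot at J2)
b4 stroke at J1  (J1: bond 0 brought flow, rest push out)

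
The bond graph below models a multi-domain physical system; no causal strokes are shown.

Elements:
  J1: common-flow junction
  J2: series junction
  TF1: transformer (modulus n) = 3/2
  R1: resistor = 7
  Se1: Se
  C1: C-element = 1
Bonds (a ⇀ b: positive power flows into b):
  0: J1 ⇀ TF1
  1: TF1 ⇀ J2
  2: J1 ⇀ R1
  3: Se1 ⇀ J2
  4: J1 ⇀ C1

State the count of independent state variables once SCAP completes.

bond 3 |J2  (Se1 (Se) sets effort on bond)
bond 1 |TF1  (J2 needs exactly one f-in)
bond 0 |J1  (TF1: transformer flips bond 1)
bond 4 |J1  (C1: C, integral causality)
bond 2 |R1  (J1: last free bond brings flow in)

1  (C1 all integral)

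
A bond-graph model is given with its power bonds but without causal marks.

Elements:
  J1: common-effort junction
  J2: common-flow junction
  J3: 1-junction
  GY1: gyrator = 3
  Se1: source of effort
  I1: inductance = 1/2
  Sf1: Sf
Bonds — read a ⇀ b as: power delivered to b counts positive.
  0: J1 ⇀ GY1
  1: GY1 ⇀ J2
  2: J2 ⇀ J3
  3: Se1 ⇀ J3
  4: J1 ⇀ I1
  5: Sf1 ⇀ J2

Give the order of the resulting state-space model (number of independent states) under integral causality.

#3 |J3  (source Se1 imposes e)
#5 |Sf1  (source Sf1 imposes f)
#1 |J2  (J2: bond 5 brought flow, rest push out)
#2 |J2  (J2: bond 5 brought flow, rest push out)
#0 |J1  (GY1 both-in/both-out from 1)
#4 |I1  (0-jn J1 has e-setter on 0)

1  (I1 all integral)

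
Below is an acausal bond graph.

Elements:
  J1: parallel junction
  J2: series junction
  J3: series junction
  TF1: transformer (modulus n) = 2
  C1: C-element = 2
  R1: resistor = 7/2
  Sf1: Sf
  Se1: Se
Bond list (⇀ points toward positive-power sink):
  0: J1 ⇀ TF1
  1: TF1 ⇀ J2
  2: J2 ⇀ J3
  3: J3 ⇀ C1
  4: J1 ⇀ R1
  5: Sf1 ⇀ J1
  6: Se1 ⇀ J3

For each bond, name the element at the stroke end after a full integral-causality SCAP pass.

#0 stroke→J1
#1 stroke→TF1
#2 stroke→J2
#3 stroke→J3
#4 stroke→R1
#5 stroke→Sf1
#6 stroke→J3

b5 stroke at Sf1  (Sf1 fixes flow; stroke at Sf1)
b6 stroke at J3  (Se1 (Se) sets effort on bond)
b3 stroke at J3  (C1 integral (e out))
b2 stroke at J2  (J3: last free bond brings flow in)
b1 stroke at TF1  (J2: last free bond brings flow in)
b0 stroke at J1  (through TF1, causality passes straight; one stroke at TF1)
b4 stroke at R1  (0-jn J1 has e-setter on 0)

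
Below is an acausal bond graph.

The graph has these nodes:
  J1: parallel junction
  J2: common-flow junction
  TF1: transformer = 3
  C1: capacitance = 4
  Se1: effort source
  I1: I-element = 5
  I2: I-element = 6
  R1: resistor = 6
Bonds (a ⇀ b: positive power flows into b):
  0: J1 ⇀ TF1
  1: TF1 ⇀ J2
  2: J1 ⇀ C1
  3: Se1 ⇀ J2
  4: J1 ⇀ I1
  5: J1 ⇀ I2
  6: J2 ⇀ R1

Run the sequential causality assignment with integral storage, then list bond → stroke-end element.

bond 3 stroke at J2  (Se1 fixes effort; stroke away)
bond 2 stroke at J1  (prefer integral on C1)
bond 0 stroke at TF1  (0-jn J1 has e-setter on 2)
bond 4 stroke at I1  (common-e at J1 fixed by 2)
bond 5 stroke at I2  (common-e at J1 fixed by 2)
bond 1 stroke at J2  (through TF1, causality passes straight; one stroke at TF1)
bond 6 stroke at R1  (J2: last free bond brings flow in)

b0 →TF1
b1 →J2
b2 →J1
b3 →J2
b4 →I1
b5 →I2
b6 →R1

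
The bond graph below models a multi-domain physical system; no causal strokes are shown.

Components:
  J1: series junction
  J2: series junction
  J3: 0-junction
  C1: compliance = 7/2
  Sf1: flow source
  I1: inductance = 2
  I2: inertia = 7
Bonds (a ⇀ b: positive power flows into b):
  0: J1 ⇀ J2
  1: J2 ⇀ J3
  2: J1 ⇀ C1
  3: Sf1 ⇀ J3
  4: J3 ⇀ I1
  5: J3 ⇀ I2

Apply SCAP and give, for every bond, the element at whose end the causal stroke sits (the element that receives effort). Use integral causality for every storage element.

#0 stroke at J2
#1 stroke at J3
#2 stroke at J1
#3 stroke at Sf1
#4 stroke at I1
#5 stroke at I2

bond 3 stroke at Sf1  (source Sf1 imposes f)
bond 2 stroke at J1  (prefer integral on C1)
bond 0 stroke at J2  (only one flow-in slot at J1)
bond 1 stroke at J3  (J2: last free bond brings flow in)
bond 4 stroke at I1  (0-jn J3 has e-setter on 1)
bond 5 stroke at I2  (J3: bond 1 brought effort, rest push out)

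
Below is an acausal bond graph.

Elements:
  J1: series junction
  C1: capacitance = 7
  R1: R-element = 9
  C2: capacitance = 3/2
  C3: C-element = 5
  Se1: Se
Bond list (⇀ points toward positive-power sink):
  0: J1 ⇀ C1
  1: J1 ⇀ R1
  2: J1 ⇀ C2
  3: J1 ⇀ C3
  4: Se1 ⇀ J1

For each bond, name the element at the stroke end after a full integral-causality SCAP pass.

bond 0 stroke at J1
bond 1 stroke at R1
bond 2 stroke at J1
bond 3 stroke at J1
bond 4 stroke at J1

b4 stroke→J1  (Se1 (Se) sets effort on bond)
b0 stroke→J1  (C1 integral (e out))
b2 stroke→J1  (C2 integral (e out))
b3 stroke→J1  (prefer integral on C3)
b1 stroke→R1  (only one flow-in slot at J1)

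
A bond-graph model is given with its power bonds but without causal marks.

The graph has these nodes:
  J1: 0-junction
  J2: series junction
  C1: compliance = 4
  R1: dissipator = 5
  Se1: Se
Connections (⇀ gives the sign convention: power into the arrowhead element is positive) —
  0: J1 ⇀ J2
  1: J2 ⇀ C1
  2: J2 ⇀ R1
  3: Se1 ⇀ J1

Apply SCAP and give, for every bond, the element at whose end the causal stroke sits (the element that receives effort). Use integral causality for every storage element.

b0 stroke at J2
b1 stroke at J2
b2 stroke at R1
b3 stroke at J1

bond 3 stroke→J1  (Se1 (Se) sets effort on bond)
bond 0 stroke→J2  (0-jn J1 has e-setter on 3)
bond 1 stroke→J2  (prefer integral on C1)
bond 2 stroke→R1  (only one flow-in slot at J2)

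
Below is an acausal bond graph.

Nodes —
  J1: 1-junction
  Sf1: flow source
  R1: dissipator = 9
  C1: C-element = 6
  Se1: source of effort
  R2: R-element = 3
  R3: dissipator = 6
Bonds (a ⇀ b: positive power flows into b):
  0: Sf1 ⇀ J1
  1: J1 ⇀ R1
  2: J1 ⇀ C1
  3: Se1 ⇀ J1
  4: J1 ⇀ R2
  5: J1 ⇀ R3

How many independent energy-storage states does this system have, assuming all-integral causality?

1  (C1 all integral)

bond 0 stroke→Sf1  (Sf1 fixes flow; stroke at Sf1)
bond 3 stroke→J1  (Se1: effort source, stroke at far end)
bond 1 stroke→J1  (J1: bond 0 brought flow, rest push out)
bond 2 stroke→J1  (J1 flow already set via bond 0)
bond 4 stroke→J1  (common-f at J1 fixed by 0)
bond 5 stroke→J1  (common-f at J1 fixed by 0)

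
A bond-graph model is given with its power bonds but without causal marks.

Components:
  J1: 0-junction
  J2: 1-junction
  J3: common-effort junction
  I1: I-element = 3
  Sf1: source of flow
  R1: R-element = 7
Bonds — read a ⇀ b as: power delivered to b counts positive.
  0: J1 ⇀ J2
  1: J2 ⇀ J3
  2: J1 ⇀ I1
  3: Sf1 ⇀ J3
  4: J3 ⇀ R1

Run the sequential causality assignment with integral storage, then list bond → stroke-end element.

β3 →Sf1  (Sf1: flow source, stroke at near end)
β2 →I1  (prefer integral on I1)
β0 →J1  (only one effort-in slot at J1)
β1 →J2  (J2 flow already set via bond 0)
β4 →J3  (J3: last free bond brings effort in)

β0 →J1
β1 →J2
β2 →I1
β3 →Sf1
β4 →J3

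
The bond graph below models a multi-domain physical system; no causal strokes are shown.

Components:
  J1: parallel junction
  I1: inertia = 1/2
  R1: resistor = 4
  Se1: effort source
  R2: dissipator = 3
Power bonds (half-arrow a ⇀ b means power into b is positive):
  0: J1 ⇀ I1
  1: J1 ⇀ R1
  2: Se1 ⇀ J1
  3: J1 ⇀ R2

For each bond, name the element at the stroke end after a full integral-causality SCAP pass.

#0 stroke→I1
#1 stroke→R1
#2 stroke→J1
#3 stroke→R2

bond 2 stroke→J1  (source Se1 imposes e)
bond 0 stroke→I1  (common-e at J1 fixed by 2)
bond 1 stroke→R1  (J1: bond 2 brought effort, rest push out)
bond 3 stroke→R2  (0-jn J1 has e-setter on 2)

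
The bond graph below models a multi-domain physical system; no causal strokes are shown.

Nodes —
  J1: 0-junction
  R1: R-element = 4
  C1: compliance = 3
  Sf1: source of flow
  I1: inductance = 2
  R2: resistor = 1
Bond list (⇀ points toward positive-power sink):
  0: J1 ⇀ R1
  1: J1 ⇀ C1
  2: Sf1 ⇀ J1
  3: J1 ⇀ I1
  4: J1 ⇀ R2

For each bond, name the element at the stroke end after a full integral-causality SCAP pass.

β2 stroke→Sf1  (Sf1 fixes flow; stroke at Sf1)
β1 stroke→J1  (C1 integral (e out))
β0 stroke→R1  (common-e at J1 fixed by 1)
β3 stroke→I1  (common-e at J1 fixed by 1)
β4 stroke→R2  (0-jn J1 has e-setter on 1)

#0 |R1
#1 |J1
#2 |Sf1
#3 |I1
#4 |R2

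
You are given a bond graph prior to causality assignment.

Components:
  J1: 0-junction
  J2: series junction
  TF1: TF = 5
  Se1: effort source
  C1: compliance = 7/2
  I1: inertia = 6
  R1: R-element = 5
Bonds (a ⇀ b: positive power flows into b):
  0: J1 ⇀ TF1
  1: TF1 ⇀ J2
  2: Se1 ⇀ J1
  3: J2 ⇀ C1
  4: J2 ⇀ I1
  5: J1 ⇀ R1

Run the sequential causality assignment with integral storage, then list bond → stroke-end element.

#0 stroke at TF1
#1 stroke at J2
#2 stroke at J1
#3 stroke at J2
#4 stroke at I1
#5 stroke at R1

β2 stroke→J1  (source Se1 imposes e)
β0 stroke→TF1  (J1: bond 2 brought effort, rest push out)
β5 stroke→R1  (0-jn J1 has e-setter on 2)
β1 stroke→J2  (TF TF1: opposite of bond 0)
β3 stroke→J2  (C1 integral (e out))
β4 stroke→I1  (only one flow-in slot at J2)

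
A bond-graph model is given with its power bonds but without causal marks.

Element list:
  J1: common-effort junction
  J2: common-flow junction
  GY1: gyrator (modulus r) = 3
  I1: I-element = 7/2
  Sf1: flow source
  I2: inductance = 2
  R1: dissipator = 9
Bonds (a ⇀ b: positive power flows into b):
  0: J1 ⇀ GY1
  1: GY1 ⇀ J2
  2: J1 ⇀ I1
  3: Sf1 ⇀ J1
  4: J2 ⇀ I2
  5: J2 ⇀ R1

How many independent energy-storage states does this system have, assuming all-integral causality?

2  (I1, I2 all integral)

b3 |Sf1  (Sf1: flow source, stroke at near end)
b2 |I1  (I1 integral (f out))
b0 |J1  (closing 0-jn rule on J1)
b1 |J2  (GY1 both-in/both-out from 0)
b4 |I2  (prefer integral on I2)
b5 |J2  (J2: bond 4 brought flow, rest push out)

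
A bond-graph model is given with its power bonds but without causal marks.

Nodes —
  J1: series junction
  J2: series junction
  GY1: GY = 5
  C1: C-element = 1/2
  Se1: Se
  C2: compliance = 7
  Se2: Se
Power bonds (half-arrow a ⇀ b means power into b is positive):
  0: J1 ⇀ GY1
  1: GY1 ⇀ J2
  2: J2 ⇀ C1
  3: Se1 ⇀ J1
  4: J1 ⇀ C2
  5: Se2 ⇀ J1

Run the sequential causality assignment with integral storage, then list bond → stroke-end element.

β0 stroke→GY1
β1 stroke→GY1
β2 stroke→J2
β3 stroke→J1
β4 stroke→J1
β5 stroke→J1

#3 stroke→J1  (source Se1 imposes e)
#5 stroke→J1  (Se2 (Se) sets effort on bond)
#2 stroke→J2  (prefer integral on C1)
#1 stroke→GY1  (only one flow-in slot at J2)
#0 stroke→GY1  (GY1 both-in/both-out from 1)
#4 stroke→J1  (J1 flow already set via bond 0)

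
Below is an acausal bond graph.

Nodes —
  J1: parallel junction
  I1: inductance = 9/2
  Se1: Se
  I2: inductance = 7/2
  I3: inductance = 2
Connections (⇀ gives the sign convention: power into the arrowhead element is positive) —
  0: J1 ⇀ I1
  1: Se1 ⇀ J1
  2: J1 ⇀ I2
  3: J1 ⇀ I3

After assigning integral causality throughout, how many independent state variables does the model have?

3  (I1, I2, I3 all integral)

bond 1 →J1  (Se1 fixes effort; stroke away)
bond 0 →I1  (J1 effort already set via bond 1)
bond 2 →I2  (common-e at J1 fixed by 1)
bond 3 →I3  (J1 effort already set via bond 1)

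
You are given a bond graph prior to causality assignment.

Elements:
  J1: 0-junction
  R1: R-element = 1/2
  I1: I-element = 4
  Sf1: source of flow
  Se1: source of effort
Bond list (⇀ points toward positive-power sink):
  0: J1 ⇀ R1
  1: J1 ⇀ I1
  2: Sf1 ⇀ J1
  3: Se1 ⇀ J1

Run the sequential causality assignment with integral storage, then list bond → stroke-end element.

bond 0 stroke→R1
bond 1 stroke→I1
bond 2 stroke→Sf1
bond 3 stroke→J1

β2 stroke→Sf1  (Sf1 fixes flow; stroke at Sf1)
β3 stroke→J1  (Se1 (Se) sets effort on bond)
β0 stroke→R1  (J1 effort already set via bond 3)
β1 stroke→I1  (J1: bond 3 brought effort, rest push out)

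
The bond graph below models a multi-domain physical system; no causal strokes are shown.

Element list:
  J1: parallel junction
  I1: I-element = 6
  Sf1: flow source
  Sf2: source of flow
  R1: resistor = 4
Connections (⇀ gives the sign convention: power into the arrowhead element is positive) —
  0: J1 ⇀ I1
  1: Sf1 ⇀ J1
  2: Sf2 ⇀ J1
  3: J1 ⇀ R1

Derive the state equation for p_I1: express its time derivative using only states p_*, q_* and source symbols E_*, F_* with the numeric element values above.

dp_I1/dt = 4*F_Sf1 + 4*F_Sf2 - 2*p_I1/3

b1 stroke→Sf1  (source Sf1 imposes f)
b2 stroke→Sf2  (source Sf2 imposes f)
b0 stroke→I1  (prefer integral on I1)
b3 stroke→J1  (J1: last free bond brings effort in)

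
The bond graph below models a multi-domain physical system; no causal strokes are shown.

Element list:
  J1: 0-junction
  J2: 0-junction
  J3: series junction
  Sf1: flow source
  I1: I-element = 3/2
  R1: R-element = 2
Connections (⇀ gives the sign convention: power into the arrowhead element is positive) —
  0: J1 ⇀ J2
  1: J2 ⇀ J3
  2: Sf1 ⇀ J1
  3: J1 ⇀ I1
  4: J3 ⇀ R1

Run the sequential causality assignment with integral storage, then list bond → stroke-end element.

b0 |J1
b1 |J2
b2 |Sf1
b3 |I1
b4 |J3

β2 stroke→Sf1  (Sf1: flow source, stroke at near end)
β3 stroke→I1  (I1: I, integral causality)
β0 stroke→J1  (J1 needs exactly one e-in)
β1 stroke→J2  (J2 needs exactly one e-in)
β4 stroke→J3  (J3: bond 1 brought flow, rest push out)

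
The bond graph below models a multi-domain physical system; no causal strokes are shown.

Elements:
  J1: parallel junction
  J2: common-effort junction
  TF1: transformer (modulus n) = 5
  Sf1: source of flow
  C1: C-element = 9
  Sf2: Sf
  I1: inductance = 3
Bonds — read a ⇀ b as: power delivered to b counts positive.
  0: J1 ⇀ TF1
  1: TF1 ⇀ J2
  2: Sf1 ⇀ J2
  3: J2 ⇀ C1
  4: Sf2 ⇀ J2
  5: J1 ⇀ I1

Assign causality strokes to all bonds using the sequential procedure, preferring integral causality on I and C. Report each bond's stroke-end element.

bond 0 stroke at J1
bond 1 stroke at TF1
bond 2 stroke at Sf1
bond 3 stroke at J2
bond 4 stroke at Sf2
bond 5 stroke at I1

bond 2 stroke at Sf1  (Sf1: flow source, stroke at near end)
bond 4 stroke at Sf2  (Sf2 fixes flow; stroke at Sf2)
bond 3 stroke at J2  (prefer integral on C1)
bond 1 stroke at TF1  (common-e at J2 fixed by 3)
bond 0 stroke at J1  (TF1: transformer flips bond 1)
bond 5 stroke at I1  (common-e at J1 fixed by 0)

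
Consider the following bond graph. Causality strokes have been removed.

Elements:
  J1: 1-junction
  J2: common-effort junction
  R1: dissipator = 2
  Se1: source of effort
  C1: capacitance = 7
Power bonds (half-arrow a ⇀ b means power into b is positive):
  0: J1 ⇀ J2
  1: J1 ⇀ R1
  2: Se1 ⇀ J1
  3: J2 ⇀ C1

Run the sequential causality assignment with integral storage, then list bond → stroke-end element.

b2 stroke at J1  (Se1: effort source, stroke at far end)
b3 stroke at J2  (C1 outputs effort q/C1)
b0 stroke at J1  (0-jn J2 has e-setter on 3)
b1 stroke at R1  (J1 needs exactly one f-in)

β0 stroke at J1
β1 stroke at R1
β2 stroke at J1
β3 stroke at J2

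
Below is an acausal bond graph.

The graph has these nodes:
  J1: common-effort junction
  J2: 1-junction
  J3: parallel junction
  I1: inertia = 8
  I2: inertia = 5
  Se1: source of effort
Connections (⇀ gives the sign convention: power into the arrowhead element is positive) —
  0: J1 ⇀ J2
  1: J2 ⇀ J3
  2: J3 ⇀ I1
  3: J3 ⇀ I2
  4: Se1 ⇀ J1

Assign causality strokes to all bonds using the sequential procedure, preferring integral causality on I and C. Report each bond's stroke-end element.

β0 |J2
β1 |J3
β2 |I1
β3 |I2
β4 |J1

β4 |J1  (Se1 fixes effort; stroke away)
β0 |J2  (J1 effort already set via bond 4)
β1 |J3  (closing 1-jn rule on J2)
β2 |I1  (J3 effort already set via bond 1)
β3 |I2  (common-e at J3 fixed by 1)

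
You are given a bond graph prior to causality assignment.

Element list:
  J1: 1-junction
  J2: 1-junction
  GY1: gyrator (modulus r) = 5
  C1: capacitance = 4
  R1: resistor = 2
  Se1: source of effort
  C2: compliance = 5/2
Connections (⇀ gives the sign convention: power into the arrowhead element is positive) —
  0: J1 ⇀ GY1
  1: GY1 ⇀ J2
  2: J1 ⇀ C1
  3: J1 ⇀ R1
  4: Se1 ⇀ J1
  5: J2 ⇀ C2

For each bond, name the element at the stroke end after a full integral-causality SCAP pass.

#0 →GY1
#1 →GY1
#2 →J1
#3 →J1
#4 →J1
#5 →J2

b4 |J1  (Se1: effort source, stroke at far end)
b2 |J1  (C1: C, integral causality)
b5 |J2  (C2 integral (e out))
b1 |GY1  (J2: last free bond brings flow in)
b0 |GY1  (through GY1, causality inverts; strokes same side of GY1)
b3 |J1  (common-f at J1 fixed by 0)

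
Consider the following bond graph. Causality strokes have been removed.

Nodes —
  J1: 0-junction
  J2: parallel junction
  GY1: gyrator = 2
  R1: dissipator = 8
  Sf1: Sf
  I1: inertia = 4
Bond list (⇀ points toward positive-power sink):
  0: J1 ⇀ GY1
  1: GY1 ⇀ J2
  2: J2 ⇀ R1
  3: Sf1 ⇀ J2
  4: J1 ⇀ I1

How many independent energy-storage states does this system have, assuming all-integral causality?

b3 stroke at Sf1  (Sf1 (Sf) sets flow on bond)
b4 stroke at I1  (I1 outputs flow p/I1)
b0 stroke at J1  (closing 0-jn rule on J1)
b1 stroke at J2  (GY1: gyrator matches bond 0)
b2 stroke at R1  (J2: bond 1 brought effort, rest push out)

1  (I1 all integral)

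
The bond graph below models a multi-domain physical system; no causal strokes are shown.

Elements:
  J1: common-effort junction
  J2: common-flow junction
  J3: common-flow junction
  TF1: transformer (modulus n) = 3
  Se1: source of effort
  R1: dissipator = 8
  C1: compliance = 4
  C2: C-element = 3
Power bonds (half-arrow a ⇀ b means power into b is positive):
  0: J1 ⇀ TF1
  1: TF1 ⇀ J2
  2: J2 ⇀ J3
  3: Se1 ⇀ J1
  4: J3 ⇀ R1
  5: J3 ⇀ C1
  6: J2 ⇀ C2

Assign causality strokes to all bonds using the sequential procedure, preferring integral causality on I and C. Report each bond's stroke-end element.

bond 3 stroke at J1  (Se1 (Se) sets effort on bond)
bond 0 stroke at TF1  (J1: bond 3 brought effort, rest push out)
bond 1 stroke at J2  (through TF1, causality passes straight; one stroke at TF1)
bond 5 stroke at J3  (C1 outputs effort q/C1)
bond 6 stroke at J2  (C2: C, integral causality)
bond 2 stroke at J3  (J2: last free bond brings flow in)
bond 4 stroke at R1  (closing 1-jn rule on J3)

b0 stroke at TF1
b1 stroke at J2
b2 stroke at J3
b3 stroke at J1
b4 stroke at R1
b5 stroke at J3
b6 stroke at J2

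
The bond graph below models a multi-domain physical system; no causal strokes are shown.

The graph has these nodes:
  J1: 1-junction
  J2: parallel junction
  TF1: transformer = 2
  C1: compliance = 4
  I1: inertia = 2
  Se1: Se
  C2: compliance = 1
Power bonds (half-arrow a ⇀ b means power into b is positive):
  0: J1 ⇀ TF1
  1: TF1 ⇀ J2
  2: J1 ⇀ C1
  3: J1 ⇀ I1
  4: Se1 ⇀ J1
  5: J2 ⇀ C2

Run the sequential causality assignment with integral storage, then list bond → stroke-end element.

β0 stroke at J1
β1 stroke at TF1
β2 stroke at J1
β3 stroke at I1
β4 stroke at J1
β5 stroke at J2

β4 |J1  (Se1 (Se) sets effort on bond)
β2 |J1  (C1 integral (e out))
β3 |I1  (I1 integral (f out))
β0 |J1  (J1: bond 3 brought flow, rest push out)
β1 |TF1  (TF1: transformer flips bond 0)
β5 |J2  (closing 0-jn rule on J2)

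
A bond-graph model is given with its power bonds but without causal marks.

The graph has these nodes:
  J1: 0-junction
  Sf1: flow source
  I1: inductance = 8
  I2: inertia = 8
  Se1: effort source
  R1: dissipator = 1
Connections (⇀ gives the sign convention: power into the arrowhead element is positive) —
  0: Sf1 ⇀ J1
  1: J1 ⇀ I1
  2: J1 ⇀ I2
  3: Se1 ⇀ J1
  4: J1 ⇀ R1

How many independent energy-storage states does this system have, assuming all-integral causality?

β0 stroke at Sf1  (source Sf1 imposes f)
β3 stroke at J1  (Se1 fixes effort; stroke away)
β1 stroke at I1  (J1 effort already set via bond 3)
β2 stroke at I2  (common-e at J1 fixed by 3)
β4 stroke at R1  (J1: bond 3 brought effort, rest push out)

2  (I1, I2 all integral)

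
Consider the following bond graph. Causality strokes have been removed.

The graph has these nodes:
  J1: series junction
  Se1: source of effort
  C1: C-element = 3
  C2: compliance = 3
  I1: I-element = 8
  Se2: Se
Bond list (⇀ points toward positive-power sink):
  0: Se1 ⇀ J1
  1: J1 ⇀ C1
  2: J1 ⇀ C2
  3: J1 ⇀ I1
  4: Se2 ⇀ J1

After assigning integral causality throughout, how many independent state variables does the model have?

β0 →J1  (Se1 fixes effort; stroke away)
β4 →J1  (Se2 (Se) sets effort on bond)
β1 →J1  (C1 integral (e out))
β2 →J1  (prefer integral on C2)
β3 →I1  (J1: last free bond brings flow in)

3  (C1, C2, I1 all integral)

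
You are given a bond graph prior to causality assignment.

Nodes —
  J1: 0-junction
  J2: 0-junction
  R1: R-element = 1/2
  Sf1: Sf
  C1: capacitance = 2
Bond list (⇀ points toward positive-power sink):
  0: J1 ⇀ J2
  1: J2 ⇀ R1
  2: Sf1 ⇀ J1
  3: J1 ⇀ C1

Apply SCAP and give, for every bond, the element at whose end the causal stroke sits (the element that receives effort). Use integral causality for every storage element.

#0 stroke→J2
#1 stroke→R1
#2 stroke→Sf1
#3 stroke→J1

#2 stroke→Sf1  (Sf1 (Sf) sets flow on bond)
#3 stroke→J1  (C1 outputs effort q/C1)
#0 stroke→J2  (0-jn J1 has e-setter on 3)
#1 stroke→R1  (J2 effort already set via bond 0)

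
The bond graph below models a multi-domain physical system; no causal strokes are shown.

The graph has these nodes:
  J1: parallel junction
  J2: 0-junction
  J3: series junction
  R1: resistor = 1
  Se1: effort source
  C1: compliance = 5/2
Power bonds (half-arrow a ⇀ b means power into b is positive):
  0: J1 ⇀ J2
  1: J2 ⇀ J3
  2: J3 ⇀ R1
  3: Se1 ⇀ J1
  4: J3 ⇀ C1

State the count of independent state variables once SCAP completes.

1  (C1 all integral)

bond 3 stroke at J1  (source Se1 imposes e)
bond 0 stroke at J2  (0-jn J1 has e-setter on 3)
bond 1 stroke at J3  (J2: bond 0 brought effort, rest push out)
bond 4 stroke at J3  (C1 outputs effort q/C1)
bond 2 stroke at R1  (J3: last free bond brings flow in)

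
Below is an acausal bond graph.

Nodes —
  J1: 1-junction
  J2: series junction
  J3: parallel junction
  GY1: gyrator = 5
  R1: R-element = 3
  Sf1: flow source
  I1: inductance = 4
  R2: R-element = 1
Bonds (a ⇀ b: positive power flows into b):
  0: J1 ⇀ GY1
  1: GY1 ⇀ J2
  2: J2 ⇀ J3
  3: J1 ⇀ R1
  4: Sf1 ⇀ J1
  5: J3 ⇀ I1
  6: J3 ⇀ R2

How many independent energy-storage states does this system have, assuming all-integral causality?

1  (I1 all integral)

bond 4 |Sf1  (Sf1: flow source, stroke at near end)
bond 0 |J1  (J1 flow already set via bond 4)
bond 3 |J1  (1-jn J1 has f-setter on 4)
bond 1 |J2  (GY GY1: same side as bond 0)
bond 2 |J3  (closing 1-jn rule on J2)
bond 5 |I1  (J3: bond 2 brought effort, rest push out)
bond 6 |R2  (J3 effort already set via bond 2)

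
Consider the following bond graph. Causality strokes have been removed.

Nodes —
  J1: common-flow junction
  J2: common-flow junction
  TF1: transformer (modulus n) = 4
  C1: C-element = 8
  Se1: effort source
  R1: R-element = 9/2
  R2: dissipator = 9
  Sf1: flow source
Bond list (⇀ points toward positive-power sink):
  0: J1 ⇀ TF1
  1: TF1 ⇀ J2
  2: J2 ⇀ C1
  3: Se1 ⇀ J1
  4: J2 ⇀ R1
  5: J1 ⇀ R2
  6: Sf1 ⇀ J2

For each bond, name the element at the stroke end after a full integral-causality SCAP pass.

bond 3 stroke at J1  (Se1: effort source, stroke at far end)
bond 6 stroke at Sf1  (source Sf1 imposes f)
bond 1 stroke at J2  (1-jn J2 has f-setter on 6)
bond 2 stroke at J2  (1-jn J2 has f-setter on 6)
bond 4 stroke at J2  (J2: bond 6 brought flow, rest push out)
bond 0 stroke at TF1  (TF1: transformer flips bond 1)
bond 5 stroke at J1  (1-jn J1 has f-setter on 0)

#0 stroke→TF1
#1 stroke→J2
#2 stroke→J2
#3 stroke→J1
#4 stroke→J2
#5 stroke→J1
#6 stroke→Sf1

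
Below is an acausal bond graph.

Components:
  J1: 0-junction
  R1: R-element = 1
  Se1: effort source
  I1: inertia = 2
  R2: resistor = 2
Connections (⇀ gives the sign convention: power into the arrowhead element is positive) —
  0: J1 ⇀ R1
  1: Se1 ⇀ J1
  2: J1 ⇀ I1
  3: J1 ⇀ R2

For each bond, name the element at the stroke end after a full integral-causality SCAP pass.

b0 →R1
b1 →J1
b2 →I1
b3 →R2

bond 1 stroke at J1  (Se1 (Se) sets effort on bond)
bond 0 stroke at R1  (J1 effort already set via bond 1)
bond 2 stroke at I1  (J1 effort already set via bond 1)
bond 3 stroke at R2  (common-e at J1 fixed by 1)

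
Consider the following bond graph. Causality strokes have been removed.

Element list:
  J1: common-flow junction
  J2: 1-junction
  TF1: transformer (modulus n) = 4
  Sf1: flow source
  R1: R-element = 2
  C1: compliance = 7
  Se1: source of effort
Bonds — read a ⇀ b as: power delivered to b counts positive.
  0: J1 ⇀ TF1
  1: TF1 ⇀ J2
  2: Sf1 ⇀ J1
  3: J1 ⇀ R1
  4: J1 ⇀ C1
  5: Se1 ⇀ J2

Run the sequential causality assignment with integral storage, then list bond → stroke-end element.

bond 2 stroke at Sf1  (Sf1 fixes flow; stroke at Sf1)
bond 5 stroke at J2  (Se1: effort source, stroke at far end)
bond 0 stroke at J1  (common-f at J1 fixed by 2)
bond 3 stroke at J1  (1-jn J1 has f-setter on 2)
bond 4 stroke at J1  (J1: bond 2 brought flow, rest push out)
bond 1 stroke at TF1  (only one flow-in slot at J2)

#0 |J1
#1 |TF1
#2 |Sf1
#3 |J1
#4 |J1
#5 |J2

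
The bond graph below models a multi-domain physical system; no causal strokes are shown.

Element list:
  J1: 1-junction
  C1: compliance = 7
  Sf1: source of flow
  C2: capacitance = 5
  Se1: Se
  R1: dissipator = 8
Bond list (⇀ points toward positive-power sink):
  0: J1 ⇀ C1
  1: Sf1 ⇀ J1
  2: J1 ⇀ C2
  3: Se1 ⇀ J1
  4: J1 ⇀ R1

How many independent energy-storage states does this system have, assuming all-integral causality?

β1 stroke at Sf1  (source Sf1 imposes f)
β3 stroke at J1  (source Se1 imposes e)
β0 stroke at J1  (J1 flow already set via bond 1)
β2 stroke at J1  (J1: bond 1 brought flow, rest push out)
β4 stroke at J1  (1-jn J1 has f-setter on 1)

2  (C1, C2 all integral)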